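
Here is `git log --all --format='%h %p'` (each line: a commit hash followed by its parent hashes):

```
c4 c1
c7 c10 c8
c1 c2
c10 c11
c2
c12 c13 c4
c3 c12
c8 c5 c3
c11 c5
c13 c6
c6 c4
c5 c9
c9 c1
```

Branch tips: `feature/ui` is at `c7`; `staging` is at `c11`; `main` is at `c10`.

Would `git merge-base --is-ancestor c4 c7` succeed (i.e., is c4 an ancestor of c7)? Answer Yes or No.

Yes

Ancestors of c7 (commits reachable by following parents): {c1, c10, c11, c12, c13, c2, c3, c4, c5, c6, c7, c8, c9}.
c4 is in that set, so it is an ancestor of c7.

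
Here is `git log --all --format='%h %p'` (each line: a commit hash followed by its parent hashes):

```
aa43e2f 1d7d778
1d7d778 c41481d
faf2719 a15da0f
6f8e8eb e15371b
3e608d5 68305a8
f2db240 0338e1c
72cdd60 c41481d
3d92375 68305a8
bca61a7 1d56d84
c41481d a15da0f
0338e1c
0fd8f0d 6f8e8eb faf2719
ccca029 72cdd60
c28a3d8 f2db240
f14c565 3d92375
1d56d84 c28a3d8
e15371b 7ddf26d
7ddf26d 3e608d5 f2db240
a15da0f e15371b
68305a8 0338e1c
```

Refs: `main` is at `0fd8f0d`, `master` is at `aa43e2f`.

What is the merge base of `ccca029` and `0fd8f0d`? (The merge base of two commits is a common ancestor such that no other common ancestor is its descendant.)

a15da0f

Ancestors of ccca029: {0338e1c, 3e608d5, 68305a8, 72cdd60, 7ddf26d, a15da0f, c41481d, ccca029, e15371b, f2db240}.
Ancestors of 0fd8f0d: {0338e1c, 0fd8f0d, 3e608d5, 68305a8, 6f8e8eb, 7ddf26d, a15da0f, e15371b, f2db240, faf2719}.
Common ancestors: {0338e1c, 3e608d5, 68305a8, 7ddf26d, a15da0f, e15371b, f2db240}.
Among these, a15da0f is not an ancestor of any other common ancestor — it is the merge base.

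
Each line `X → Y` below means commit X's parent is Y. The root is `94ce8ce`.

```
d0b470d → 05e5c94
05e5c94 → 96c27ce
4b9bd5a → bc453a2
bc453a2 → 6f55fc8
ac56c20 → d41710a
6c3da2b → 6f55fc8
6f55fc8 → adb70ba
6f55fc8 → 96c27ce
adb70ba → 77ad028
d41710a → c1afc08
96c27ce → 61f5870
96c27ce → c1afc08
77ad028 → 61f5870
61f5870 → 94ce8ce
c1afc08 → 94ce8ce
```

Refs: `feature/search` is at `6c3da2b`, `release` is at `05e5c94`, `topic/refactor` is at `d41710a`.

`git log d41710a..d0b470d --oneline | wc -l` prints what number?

4

Reachable from d0b470d: {05e5c94, 61f5870, 94ce8ce, 96c27ce, c1afc08, d0b470d}.
Reachable from d41710a: {94ce8ce, c1afc08, d41710a}.
In d0b470d's history but not d41710a's: {05e5c94, 61f5870, 96c27ce, d0b470d} — 4 commits.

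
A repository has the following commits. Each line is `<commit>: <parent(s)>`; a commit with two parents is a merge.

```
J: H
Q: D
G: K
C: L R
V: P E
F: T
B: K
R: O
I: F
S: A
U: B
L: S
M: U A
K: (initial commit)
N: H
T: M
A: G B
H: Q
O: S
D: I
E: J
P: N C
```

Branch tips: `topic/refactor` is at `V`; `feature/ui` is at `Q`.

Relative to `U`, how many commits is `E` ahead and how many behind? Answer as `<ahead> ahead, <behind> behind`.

11 ahead, 0 behind

Reachable from E: {A, B, D, E, F, G, H, I, J, K, M, Q, T, U}.
Reachable from U: {B, K, U}.
Only in E's history (ahead): {A, D, E, F, G, H, I, J, M, Q, T} — 11.
Only in U's history (behind): {} — 0.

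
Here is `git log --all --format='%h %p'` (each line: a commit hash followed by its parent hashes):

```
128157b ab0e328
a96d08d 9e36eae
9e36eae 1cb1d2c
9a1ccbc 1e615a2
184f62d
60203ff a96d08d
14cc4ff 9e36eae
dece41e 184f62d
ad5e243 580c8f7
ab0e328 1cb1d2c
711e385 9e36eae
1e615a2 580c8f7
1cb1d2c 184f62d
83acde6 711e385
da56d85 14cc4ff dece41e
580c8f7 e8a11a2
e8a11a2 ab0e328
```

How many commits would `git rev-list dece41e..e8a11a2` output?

Reachable from e8a11a2: {184f62d, 1cb1d2c, ab0e328, e8a11a2}.
Reachable from dece41e: {184f62d, dece41e}.
In e8a11a2's history but not dece41e's: {1cb1d2c, ab0e328, e8a11a2} — 3 commits.

3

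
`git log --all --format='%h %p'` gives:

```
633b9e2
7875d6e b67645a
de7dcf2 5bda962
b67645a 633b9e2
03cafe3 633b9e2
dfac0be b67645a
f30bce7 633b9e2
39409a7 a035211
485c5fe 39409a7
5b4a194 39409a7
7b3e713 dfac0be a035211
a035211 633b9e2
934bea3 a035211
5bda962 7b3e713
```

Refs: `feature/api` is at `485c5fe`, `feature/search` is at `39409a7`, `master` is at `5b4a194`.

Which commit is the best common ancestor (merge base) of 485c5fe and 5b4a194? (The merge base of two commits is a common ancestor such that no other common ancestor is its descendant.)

Ancestors of 485c5fe: {39409a7, 485c5fe, 633b9e2, a035211}.
Ancestors of 5b4a194: {39409a7, 5b4a194, 633b9e2, a035211}.
Common ancestors: {39409a7, 633b9e2, a035211}.
Among these, 39409a7 is not an ancestor of any other common ancestor — it is the merge base.

39409a7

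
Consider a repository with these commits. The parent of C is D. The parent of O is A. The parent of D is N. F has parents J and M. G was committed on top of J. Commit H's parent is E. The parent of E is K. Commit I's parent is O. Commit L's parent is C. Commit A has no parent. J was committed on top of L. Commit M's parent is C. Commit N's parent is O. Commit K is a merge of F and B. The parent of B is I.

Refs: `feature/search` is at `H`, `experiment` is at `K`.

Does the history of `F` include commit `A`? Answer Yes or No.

Ancestors of F (commits reachable by following parents): {A, C, D, F, J, L, M, N, O}.
A is in that set, so it is an ancestor of F.

Yes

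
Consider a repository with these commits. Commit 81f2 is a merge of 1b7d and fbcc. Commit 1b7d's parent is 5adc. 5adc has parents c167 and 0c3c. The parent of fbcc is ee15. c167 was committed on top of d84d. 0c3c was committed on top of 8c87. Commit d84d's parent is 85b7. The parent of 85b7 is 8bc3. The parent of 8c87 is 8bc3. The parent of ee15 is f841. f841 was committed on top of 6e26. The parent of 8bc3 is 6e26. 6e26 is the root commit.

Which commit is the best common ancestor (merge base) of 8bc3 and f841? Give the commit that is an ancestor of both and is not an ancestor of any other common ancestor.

6e26

Ancestors of 8bc3: {6e26, 8bc3}.
Ancestors of f841: {6e26, f841}.
Common ancestors: {6e26}.
The only common ancestor is 6e26, so it is the merge base.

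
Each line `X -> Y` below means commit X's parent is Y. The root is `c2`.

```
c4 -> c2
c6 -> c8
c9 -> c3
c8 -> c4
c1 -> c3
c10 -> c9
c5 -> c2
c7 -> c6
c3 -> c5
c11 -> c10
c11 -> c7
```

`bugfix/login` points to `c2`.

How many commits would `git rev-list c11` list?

10

Walking parent pointers from c11: reachable set = {c10, c11, c2, c3, c4, c5, c6, c7, c8, c9}.
That is 10 commits.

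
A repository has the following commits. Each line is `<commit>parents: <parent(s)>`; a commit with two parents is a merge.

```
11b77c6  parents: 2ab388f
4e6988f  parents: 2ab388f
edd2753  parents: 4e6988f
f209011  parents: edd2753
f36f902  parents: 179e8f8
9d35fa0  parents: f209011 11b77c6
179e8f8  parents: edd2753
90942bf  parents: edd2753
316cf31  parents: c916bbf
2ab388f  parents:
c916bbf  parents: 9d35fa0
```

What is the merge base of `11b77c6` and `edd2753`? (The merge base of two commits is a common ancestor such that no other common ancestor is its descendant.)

2ab388f

Ancestors of 11b77c6: {11b77c6, 2ab388f}.
Ancestors of edd2753: {2ab388f, 4e6988f, edd2753}.
Common ancestors: {2ab388f}.
The only common ancestor is 2ab388f, so it is the merge base.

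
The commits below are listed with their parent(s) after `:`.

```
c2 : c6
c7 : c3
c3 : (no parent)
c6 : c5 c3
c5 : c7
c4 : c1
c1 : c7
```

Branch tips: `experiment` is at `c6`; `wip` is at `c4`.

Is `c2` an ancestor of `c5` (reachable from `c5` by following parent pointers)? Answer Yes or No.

No

Ancestors of c5: {c3, c5, c7}.
c2 is not in that set, so it is not an ancestor of c5.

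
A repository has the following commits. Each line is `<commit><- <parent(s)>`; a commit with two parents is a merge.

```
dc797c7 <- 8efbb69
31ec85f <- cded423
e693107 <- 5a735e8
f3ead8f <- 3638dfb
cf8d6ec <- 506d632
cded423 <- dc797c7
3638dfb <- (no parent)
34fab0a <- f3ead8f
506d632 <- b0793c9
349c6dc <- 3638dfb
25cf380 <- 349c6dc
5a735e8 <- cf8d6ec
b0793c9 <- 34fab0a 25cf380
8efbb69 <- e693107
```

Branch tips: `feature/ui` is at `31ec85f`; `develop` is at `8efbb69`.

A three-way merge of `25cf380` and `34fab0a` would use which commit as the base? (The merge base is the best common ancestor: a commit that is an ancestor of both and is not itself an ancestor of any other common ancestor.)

3638dfb

Ancestors of 25cf380: {25cf380, 349c6dc, 3638dfb}.
Ancestors of 34fab0a: {34fab0a, 3638dfb, f3ead8f}.
Common ancestors: {3638dfb}.
The only common ancestor is 3638dfb, so it is the merge base.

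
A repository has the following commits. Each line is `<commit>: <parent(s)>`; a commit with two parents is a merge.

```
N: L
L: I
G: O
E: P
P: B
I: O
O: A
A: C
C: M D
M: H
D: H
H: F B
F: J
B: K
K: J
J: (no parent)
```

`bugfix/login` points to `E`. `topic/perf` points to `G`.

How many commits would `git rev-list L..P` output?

Reachable from P: {B, J, K, P}.
Reachable from L: {A, B, C, D, F, H, I, J, K, L, M, O}.
In P's history but not L's: {P} — 1 commit.

1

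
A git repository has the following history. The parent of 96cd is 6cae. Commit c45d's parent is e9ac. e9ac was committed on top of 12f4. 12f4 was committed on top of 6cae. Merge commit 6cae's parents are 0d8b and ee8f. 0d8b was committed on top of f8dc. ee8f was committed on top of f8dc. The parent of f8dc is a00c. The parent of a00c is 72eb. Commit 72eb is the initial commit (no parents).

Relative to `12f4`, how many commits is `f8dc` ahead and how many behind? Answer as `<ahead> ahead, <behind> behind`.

0 ahead, 4 behind

Reachable from f8dc: {72eb, a00c, f8dc}.
Reachable from 12f4: {0d8b, 12f4, 6cae, 72eb, a00c, ee8f, f8dc}.
Only in f8dc's history (ahead): {} — 0.
Only in 12f4's history (behind): {0d8b, 12f4, 6cae, ee8f} — 4.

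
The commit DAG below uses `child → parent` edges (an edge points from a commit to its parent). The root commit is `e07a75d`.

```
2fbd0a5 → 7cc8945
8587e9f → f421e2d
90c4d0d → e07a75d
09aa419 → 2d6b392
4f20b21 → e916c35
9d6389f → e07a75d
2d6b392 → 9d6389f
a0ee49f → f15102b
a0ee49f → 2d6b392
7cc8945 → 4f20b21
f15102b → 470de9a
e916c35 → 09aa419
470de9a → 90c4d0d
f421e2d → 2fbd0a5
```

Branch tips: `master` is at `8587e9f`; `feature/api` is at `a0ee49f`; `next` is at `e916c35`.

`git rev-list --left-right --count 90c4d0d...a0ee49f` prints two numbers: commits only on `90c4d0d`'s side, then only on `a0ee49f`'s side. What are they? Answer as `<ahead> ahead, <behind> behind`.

Reachable from 90c4d0d: {90c4d0d, e07a75d}.
Reachable from a0ee49f: {2d6b392, 470de9a, 90c4d0d, 9d6389f, a0ee49f, e07a75d, f15102b}.
Only in 90c4d0d's history (ahead): {} — 0.
Only in a0ee49f's history (behind): {2d6b392, 470de9a, 9d6389f, a0ee49f, f15102b} — 5.

0 ahead, 5 behind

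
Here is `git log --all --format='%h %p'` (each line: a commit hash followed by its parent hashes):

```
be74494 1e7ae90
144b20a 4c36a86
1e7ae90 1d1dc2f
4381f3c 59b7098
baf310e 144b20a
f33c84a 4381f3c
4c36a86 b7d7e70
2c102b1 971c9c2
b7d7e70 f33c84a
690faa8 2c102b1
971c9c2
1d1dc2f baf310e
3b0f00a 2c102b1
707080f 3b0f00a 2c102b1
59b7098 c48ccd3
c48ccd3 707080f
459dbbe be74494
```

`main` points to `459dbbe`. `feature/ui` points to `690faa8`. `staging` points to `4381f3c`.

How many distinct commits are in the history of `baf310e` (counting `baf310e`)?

Walking parent pointers from baf310e: reachable set = {144b20a, 2c102b1, 3b0f00a, 4381f3c, 4c36a86, 59b7098, 707080f, 971c9c2, b7d7e70, baf310e, c48ccd3, f33c84a}.
That is 12 commits.

12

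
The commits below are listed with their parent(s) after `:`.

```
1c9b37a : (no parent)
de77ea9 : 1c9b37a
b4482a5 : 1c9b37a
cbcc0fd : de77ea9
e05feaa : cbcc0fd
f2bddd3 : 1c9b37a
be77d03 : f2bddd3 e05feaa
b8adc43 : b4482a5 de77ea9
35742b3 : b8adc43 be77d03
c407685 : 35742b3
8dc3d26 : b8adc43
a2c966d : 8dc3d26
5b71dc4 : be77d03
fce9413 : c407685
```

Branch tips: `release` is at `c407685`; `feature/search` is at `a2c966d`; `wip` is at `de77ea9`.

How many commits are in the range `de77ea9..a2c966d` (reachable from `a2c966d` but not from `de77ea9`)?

4

Reachable from a2c966d: {1c9b37a, 8dc3d26, a2c966d, b4482a5, b8adc43, de77ea9}.
Reachable from de77ea9: {1c9b37a, de77ea9}.
In a2c966d's history but not de77ea9's: {8dc3d26, a2c966d, b4482a5, b8adc43} — 4 commits.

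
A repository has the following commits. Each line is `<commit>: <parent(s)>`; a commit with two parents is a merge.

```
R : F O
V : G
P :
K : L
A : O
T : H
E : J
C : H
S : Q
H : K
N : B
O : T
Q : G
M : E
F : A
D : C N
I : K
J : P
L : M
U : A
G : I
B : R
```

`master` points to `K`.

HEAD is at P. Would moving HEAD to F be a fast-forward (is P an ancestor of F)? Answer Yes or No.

A fast-forward from P to F is possible iff P is an ancestor of F.
Ancestors of F: {A, E, F, H, J, K, L, M, O, P, T}.
P is among them, so fast-forward is possible.

Yes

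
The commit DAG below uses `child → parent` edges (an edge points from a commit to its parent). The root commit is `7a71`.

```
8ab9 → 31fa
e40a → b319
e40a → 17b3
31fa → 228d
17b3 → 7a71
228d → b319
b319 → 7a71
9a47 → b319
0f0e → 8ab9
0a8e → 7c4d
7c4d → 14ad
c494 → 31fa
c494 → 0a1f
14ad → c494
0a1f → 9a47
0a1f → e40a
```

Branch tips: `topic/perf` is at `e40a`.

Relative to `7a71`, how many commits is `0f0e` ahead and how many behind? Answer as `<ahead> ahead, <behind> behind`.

5 ahead, 0 behind

Reachable from 0f0e: {0f0e, 228d, 31fa, 7a71, 8ab9, b319}.
Reachable from 7a71: {7a71}.
Only in 0f0e's history (ahead): {0f0e, 228d, 31fa, 8ab9, b319} — 5.
Only in 7a71's history (behind): {} — 0.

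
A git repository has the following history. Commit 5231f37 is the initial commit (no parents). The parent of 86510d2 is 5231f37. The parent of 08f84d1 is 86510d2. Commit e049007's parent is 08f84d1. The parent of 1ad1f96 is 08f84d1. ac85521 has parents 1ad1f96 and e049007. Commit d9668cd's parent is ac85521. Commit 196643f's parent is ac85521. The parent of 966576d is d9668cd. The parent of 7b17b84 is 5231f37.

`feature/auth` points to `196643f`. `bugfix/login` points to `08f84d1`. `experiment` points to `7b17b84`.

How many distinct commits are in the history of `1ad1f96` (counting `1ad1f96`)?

4

Walking parent pointers from 1ad1f96: reachable set = {08f84d1, 1ad1f96, 5231f37, 86510d2}.
That is 4 commits.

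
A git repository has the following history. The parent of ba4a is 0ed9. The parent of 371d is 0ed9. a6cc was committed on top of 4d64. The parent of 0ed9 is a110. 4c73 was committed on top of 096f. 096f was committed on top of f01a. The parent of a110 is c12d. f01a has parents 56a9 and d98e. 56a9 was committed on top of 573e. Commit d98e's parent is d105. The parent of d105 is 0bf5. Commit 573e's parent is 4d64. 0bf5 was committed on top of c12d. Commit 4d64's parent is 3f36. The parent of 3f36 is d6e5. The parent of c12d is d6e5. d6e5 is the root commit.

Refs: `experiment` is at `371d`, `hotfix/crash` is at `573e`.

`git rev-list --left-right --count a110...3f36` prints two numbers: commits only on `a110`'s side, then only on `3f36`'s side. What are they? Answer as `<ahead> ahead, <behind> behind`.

Reachable from a110: {a110, c12d, d6e5}.
Reachable from 3f36: {3f36, d6e5}.
Only in a110's history (ahead): {a110, c12d} — 2.
Only in 3f36's history (behind): {3f36} — 1.

2 ahead, 1 behind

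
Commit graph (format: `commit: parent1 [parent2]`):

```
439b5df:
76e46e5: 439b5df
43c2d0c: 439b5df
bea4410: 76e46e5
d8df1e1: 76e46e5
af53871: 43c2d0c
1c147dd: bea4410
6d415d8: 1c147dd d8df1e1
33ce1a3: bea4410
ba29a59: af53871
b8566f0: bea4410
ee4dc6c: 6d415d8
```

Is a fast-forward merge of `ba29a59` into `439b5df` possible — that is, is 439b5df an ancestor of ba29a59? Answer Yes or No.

Yes

A fast-forward from 439b5df to ba29a59 is possible iff 439b5df is an ancestor of ba29a59.
Ancestors of ba29a59: {439b5df, 43c2d0c, af53871, ba29a59}.
439b5df is among them, so fast-forward is possible.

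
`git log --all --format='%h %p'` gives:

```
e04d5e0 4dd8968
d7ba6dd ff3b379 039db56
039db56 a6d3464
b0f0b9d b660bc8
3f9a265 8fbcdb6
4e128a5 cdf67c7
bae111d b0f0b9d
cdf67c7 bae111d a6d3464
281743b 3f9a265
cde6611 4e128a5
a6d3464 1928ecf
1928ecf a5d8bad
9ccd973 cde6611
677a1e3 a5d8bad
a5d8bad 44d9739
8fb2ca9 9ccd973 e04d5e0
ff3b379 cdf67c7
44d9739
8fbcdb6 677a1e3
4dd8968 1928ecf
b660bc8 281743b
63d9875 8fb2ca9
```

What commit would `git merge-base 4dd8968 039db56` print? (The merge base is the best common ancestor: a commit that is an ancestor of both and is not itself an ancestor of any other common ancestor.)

1928ecf

Ancestors of 4dd8968: {1928ecf, 44d9739, 4dd8968, a5d8bad}.
Ancestors of 039db56: {039db56, 1928ecf, 44d9739, a5d8bad, a6d3464}.
Common ancestors: {1928ecf, 44d9739, a5d8bad}.
Among these, 1928ecf is not an ancestor of any other common ancestor — it is the merge base.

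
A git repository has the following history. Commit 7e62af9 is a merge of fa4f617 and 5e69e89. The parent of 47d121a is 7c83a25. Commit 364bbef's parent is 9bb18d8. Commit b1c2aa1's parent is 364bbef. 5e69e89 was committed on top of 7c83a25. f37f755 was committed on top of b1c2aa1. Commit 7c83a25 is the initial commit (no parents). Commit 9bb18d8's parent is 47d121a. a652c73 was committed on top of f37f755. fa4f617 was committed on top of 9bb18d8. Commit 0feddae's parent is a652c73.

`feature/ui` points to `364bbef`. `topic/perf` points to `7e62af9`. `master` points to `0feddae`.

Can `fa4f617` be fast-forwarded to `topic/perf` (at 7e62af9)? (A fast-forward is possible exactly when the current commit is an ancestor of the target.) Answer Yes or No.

A fast-forward from fa4f617 to 7e62af9 is possible iff fa4f617 is an ancestor of 7e62af9.
Ancestors of 7e62af9: {47d121a, 5e69e89, 7c83a25, 7e62af9, 9bb18d8, fa4f617}.
fa4f617 is among them, so fast-forward is possible.

Yes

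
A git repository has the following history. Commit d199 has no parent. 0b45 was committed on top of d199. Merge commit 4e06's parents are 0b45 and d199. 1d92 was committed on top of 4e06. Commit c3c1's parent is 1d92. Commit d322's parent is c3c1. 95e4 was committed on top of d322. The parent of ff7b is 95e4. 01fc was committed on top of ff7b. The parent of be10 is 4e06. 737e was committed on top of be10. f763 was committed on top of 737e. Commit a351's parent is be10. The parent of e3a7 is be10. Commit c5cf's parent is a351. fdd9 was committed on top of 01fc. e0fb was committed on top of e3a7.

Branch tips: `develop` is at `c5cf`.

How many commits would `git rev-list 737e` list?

Walking parent pointers from 737e: reachable set = {0b45, 4e06, 737e, be10, d199}.
That is 5 commits.

5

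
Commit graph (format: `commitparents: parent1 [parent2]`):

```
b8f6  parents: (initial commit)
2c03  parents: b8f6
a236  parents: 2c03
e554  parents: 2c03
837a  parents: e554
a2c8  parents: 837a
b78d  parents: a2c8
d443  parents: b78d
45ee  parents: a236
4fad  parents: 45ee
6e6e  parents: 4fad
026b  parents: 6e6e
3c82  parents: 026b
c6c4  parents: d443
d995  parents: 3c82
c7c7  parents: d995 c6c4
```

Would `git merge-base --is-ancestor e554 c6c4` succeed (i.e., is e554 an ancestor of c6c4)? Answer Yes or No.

Ancestors of c6c4 (commits reachable by following parents): {2c03, 837a, a2c8, b78d, b8f6, c6c4, d443, e554}.
e554 is in that set, so it is an ancestor of c6c4.

Yes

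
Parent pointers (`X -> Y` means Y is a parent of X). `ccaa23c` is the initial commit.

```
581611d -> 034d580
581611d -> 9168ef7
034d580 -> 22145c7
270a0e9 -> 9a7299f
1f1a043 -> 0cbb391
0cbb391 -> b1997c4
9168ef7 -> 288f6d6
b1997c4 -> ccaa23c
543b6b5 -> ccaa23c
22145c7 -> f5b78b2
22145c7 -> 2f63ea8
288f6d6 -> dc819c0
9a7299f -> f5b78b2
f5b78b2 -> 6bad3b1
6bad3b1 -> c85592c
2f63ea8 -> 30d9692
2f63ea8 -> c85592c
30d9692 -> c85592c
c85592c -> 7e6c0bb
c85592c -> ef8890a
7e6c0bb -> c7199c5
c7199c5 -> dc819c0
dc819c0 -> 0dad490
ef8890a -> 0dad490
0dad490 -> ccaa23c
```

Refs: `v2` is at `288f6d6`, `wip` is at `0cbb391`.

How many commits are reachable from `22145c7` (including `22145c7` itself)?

12

Walking parent pointers from 22145c7: reachable set = {0dad490, 22145c7, 2f63ea8, 30d9692, 6bad3b1, 7e6c0bb, c7199c5, c85592c, ccaa23c, dc819c0, ef8890a, f5b78b2}.
That is 12 commits.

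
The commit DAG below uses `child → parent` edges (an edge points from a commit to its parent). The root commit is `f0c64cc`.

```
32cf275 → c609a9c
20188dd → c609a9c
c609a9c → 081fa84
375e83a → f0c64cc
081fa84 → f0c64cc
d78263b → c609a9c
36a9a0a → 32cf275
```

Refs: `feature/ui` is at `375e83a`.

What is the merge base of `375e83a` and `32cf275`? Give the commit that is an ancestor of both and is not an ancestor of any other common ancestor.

Ancestors of 375e83a: {375e83a, f0c64cc}.
Ancestors of 32cf275: {081fa84, 32cf275, c609a9c, f0c64cc}.
Common ancestors: {f0c64cc}.
The only common ancestor is f0c64cc, so it is the merge base.

f0c64cc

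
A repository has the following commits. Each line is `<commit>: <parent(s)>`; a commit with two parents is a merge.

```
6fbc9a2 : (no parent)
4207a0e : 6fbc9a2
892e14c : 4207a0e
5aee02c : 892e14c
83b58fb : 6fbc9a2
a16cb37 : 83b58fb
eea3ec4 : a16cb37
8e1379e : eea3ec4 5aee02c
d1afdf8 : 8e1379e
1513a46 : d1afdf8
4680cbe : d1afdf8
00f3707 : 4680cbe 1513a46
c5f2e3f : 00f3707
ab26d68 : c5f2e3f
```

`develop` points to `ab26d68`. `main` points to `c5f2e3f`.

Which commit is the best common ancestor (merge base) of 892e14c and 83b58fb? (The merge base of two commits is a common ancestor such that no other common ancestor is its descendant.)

6fbc9a2

Ancestors of 892e14c: {4207a0e, 6fbc9a2, 892e14c}.
Ancestors of 83b58fb: {6fbc9a2, 83b58fb}.
Common ancestors: {6fbc9a2}.
The only common ancestor is 6fbc9a2, so it is the merge base.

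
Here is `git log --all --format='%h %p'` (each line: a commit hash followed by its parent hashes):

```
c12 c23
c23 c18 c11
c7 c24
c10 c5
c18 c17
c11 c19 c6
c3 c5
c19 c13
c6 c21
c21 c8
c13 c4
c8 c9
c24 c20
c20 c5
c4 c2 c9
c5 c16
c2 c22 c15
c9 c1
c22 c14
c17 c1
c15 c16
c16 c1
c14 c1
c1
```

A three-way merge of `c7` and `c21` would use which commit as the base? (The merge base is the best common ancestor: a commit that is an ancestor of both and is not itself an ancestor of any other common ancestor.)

c1

Ancestors of c7: {c1, c16, c20, c24, c5, c7}.
Ancestors of c21: {c1, c21, c8, c9}.
Common ancestors: {c1}.
The only common ancestor is c1, so it is the merge base.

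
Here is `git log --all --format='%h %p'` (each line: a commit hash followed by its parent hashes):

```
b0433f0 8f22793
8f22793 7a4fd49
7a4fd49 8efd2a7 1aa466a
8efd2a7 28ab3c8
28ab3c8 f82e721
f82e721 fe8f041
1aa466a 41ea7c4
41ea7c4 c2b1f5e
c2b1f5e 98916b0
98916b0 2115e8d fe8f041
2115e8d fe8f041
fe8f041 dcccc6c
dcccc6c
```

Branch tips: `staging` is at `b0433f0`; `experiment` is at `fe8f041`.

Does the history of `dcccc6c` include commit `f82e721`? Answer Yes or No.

Ancestors of dcccc6c: {dcccc6c}.
f82e721 is not in that set, so it is not an ancestor of dcccc6c.

No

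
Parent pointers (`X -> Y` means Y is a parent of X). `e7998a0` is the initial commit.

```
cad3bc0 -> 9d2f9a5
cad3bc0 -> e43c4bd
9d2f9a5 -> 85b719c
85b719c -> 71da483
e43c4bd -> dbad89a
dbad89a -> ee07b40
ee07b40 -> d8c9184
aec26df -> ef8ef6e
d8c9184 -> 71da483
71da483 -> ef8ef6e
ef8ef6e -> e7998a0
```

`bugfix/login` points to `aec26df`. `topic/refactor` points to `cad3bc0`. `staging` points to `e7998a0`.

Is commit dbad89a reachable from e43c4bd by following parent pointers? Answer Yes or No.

Ancestors of e43c4bd (commits reachable by following parents): {71da483, d8c9184, dbad89a, e43c4bd, e7998a0, ee07b40, ef8ef6e}.
dbad89a is in that set, so it is an ancestor of e43c4bd.

Yes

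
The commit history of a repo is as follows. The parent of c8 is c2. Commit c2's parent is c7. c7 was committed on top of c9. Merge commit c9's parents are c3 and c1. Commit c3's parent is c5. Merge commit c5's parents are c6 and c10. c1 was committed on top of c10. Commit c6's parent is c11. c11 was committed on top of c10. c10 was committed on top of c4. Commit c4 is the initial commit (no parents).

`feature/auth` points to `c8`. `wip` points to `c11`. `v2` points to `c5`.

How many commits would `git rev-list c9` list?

Walking parent pointers from c9: reachable set = {c1, c10, c11, c3, c4, c5, c6, c9}.
That is 8 commits.

8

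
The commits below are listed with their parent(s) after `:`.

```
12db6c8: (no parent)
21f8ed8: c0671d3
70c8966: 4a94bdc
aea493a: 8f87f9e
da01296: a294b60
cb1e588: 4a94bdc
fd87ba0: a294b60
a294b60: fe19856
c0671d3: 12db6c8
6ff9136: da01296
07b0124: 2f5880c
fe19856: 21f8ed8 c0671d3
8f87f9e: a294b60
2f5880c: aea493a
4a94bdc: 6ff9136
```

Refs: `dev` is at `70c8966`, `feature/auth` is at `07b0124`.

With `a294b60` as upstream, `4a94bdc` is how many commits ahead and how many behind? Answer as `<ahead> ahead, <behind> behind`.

Reachable from 4a94bdc: {12db6c8, 21f8ed8, 4a94bdc, 6ff9136, a294b60, c0671d3, da01296, fe19856}.
Reachable from a294b60: {12db6c8, 21f8ed8, a294b60, c0671d3, fe19856}.
Only in 4a94bdc's history (ahead): {4a94bdc, 6ff9136, da01296} — 3.
Only in a294b60's history (behind): {} — 0.

3 ahead, 0 behind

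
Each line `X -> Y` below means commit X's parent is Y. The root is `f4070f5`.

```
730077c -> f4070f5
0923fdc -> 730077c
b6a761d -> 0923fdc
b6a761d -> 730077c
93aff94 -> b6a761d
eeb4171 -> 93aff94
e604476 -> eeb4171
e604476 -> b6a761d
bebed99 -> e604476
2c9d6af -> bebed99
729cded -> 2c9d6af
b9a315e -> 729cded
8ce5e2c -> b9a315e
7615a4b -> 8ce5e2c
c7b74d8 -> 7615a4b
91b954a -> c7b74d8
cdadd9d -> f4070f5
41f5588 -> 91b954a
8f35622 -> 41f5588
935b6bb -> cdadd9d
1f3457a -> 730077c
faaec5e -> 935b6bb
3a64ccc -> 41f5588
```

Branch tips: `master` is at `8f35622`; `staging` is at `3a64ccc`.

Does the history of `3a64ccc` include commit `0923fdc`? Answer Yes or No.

Ancestors of 3a64ccc (commits reachable by following parents): {0923fdc, 2c9d6af, 3a64ccc, 41f5588, 729cded, 730077c, 7615a4b, 8ce5e2c, 91b954a, 93aff94, b6a761d, b9a315e, bebed99, c7b74d8, e604476, eeb4171, f4070f5}.
0923fdc is in that set, so it is an ancestor of 3a64ccc.

Yes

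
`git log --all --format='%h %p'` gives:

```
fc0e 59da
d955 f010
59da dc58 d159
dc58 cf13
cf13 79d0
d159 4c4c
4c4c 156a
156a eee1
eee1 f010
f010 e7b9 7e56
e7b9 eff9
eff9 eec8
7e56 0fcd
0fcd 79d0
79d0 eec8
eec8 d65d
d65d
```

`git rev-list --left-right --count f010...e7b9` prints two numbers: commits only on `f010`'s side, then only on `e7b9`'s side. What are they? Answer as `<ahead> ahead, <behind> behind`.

4 ahead, 0 behind

Reachable from f010: {0fcd, 79d0, 7e56, d65d, e7b9, eec8, eff9, f010}.
Reachable from e7b9: {d65d, e7b9, eec8, eff9}.
Only in f010's history (ahead): {0fcd, 79d0, 7e56, f010} — 4.
Only in e7b9's history (behind): {} — 0.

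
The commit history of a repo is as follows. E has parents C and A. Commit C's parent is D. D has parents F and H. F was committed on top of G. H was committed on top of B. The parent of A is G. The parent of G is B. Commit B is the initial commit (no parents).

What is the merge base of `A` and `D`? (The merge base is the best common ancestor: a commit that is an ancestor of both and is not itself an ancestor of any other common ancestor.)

G

Ancestors of A: {A, B, G}.
Ancestors of D: {B, D, F, G, H}.
Common ancestors: {B, G}.
Among these, G is not an ancestor of any other common ancestor — it is the merge base.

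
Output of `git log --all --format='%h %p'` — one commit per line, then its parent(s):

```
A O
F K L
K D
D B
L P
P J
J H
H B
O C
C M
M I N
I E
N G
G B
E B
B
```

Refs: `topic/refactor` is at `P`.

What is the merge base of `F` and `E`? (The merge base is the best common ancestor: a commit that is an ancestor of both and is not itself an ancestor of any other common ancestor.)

B

Ancestors of F: {B, D, F, H, J, K, L, P}.
Ancestors of E: {B, E}.
Common ancestors: {B}.
The only common ancestor is B, so it is the merge base.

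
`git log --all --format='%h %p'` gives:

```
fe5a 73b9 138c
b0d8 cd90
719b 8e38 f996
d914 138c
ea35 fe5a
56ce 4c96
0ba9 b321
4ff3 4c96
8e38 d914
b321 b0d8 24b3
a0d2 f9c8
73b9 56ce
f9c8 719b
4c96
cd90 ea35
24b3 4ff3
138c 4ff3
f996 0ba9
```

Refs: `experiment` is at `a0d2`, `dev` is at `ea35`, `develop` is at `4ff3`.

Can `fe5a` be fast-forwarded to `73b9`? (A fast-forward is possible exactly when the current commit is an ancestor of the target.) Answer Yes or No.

No

A fast-forward from fe5a to 73b9 is possible iff fe5a is an ancestor of 73b9.
Ancestors of 73b9: {4c96, 56ce, 73b9}.
fe5a is not among them, so fast-forward is not possible.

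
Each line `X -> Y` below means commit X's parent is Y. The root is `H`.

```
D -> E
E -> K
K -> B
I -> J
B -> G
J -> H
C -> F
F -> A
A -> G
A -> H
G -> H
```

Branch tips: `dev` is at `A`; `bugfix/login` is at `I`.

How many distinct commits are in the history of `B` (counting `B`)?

Walking parent pointers from B: reachable set = {B, G, H}.
That is 3 commits.

3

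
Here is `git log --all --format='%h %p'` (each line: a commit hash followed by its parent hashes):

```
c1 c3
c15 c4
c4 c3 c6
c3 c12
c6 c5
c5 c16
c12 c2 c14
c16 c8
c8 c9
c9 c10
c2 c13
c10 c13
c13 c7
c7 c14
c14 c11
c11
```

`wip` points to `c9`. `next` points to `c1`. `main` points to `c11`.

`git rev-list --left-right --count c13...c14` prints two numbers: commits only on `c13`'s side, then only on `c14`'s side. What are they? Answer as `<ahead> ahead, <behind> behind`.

2 ahead, 0 behind

Reachable from c13: {c11, c13, c14, c7}.
Reachable from c14: {c11, c14}.
Only in c13's history (ahead): {c13, c7} — 2.
Only in c14's history (behind): {} — 0.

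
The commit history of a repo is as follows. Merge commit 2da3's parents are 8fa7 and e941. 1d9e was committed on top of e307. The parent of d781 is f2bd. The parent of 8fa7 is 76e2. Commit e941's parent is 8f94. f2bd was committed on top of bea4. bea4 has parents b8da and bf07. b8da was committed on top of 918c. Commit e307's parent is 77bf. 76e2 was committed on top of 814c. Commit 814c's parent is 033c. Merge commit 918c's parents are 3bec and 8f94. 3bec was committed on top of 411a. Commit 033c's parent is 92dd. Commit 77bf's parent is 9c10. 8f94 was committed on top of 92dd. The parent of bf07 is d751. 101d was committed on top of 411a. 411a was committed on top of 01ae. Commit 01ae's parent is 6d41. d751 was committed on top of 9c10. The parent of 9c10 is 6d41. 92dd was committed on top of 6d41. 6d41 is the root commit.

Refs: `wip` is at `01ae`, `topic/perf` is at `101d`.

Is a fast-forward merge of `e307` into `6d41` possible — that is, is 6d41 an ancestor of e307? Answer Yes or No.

Yes

A fast-forward from 6d41 to e307 is possible iff 6d41 is an ancestor of e307.
Ancestors of e307: {6d41, 77bf, 9c10, e307}.
6d41 is among them, so fast-forward is possible.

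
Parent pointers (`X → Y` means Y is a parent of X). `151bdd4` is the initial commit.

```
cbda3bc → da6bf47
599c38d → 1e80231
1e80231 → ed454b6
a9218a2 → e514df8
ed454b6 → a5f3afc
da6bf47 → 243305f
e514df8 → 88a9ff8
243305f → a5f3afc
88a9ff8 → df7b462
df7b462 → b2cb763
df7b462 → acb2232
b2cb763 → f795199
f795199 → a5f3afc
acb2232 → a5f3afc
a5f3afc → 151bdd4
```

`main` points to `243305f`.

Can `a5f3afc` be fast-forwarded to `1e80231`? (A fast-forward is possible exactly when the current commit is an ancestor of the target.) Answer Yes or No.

Yes

A fast-forward from a5f3afc to 1e80231 is possible iff a5f3afc is an ancestor of 1e80231.
Ancestors of 1e80231: {151bdd4, 1e80231, a5f3afc, ed454b6}.
a5f3afc is among them, so fast-forward is possible.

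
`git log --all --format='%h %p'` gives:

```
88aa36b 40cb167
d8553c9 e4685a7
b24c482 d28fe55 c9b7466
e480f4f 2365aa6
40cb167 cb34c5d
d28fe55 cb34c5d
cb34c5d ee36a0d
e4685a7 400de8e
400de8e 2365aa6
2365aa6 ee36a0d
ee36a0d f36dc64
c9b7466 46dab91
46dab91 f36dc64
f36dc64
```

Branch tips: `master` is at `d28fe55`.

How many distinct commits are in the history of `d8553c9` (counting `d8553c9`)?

6

Walking parent pointers from d8553c9: reachable set = {2365aa6, 400de8e, d8553c9, e4685a7, ee36a0d, f36dc64}.
That is 6 commits.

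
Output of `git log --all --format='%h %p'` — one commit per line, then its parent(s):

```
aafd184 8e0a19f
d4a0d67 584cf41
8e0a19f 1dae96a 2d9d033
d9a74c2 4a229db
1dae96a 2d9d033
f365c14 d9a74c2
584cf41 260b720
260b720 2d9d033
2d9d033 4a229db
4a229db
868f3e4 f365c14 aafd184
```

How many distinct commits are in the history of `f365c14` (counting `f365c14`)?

Walking parent pointers from f365c14: reachable set = {4a229db, d9a74c2, f365c14}.
That is 3 commits.

3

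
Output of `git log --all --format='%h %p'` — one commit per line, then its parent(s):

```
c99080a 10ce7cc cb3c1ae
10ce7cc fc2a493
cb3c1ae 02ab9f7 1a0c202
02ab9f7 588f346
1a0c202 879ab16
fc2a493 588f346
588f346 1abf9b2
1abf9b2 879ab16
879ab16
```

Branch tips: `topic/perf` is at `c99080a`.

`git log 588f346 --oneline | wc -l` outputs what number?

Walking parent pointers from 588f346: reachable set = {1abf9b2, 588f346, 879ab16}.
That is 3 commits.

3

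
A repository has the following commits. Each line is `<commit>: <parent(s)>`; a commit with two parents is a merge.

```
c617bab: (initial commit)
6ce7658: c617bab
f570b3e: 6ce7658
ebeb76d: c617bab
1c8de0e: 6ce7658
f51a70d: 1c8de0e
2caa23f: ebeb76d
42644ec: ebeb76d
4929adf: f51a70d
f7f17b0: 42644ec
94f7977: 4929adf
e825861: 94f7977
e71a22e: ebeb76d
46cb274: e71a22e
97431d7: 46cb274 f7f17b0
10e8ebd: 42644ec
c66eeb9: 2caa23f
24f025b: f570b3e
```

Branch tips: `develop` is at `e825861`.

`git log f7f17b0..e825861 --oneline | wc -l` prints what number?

Reachable from e825861: {1c8de0e, 4929adf, 6ce7658, 94f7977, c617bab, e825861, f51a70d}.
Reachable from f7f17b0: {42644ec, c617bab, ebeb76d, f7f17b0}.
In e825861's history but not f7f17b0's: {1c8de0e, 4929adf, 6ce7658, 94f7977, e825861, f51a70d} — 6 commits.

6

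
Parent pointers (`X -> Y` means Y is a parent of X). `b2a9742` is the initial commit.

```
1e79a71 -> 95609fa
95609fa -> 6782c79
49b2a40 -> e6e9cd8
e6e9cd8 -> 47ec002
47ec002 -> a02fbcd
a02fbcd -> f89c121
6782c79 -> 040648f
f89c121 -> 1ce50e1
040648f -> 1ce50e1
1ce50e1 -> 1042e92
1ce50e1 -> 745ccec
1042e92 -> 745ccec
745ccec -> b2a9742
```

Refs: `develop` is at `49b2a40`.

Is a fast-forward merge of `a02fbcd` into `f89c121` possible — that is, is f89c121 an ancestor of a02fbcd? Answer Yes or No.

Yes

A fast-forward from f89c121 to a02fbcd is possible iff f89c121 is an ancestor of a02fbcd.
Ancestors of a02fbcd: {1042e92, 1ce50e1, 745ccec, a02fbcd, b2a9742, f89c121}.
f89c121 is among them, so fast-forward is possible.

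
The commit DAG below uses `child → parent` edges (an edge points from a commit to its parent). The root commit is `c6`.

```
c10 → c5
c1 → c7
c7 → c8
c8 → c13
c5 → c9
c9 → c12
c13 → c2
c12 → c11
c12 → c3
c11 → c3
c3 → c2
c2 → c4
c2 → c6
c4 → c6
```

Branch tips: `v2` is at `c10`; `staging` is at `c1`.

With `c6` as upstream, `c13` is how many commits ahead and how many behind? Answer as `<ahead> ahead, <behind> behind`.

3 ahead, 0 behind

Reachable from c13: {c13, c2, c4, c6}.
Reachable from c6: {c6}.
Only in c13's history (ahead): {c13, c2, c4} — 3.
Only in c6's history (behind): {} — 0.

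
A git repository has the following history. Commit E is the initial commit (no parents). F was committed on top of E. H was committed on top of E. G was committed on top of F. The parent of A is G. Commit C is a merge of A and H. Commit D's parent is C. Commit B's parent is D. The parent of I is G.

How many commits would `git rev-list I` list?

4

Walking parent pointers from I: reachable set = {E, F, G, I}.
That is 4 commits.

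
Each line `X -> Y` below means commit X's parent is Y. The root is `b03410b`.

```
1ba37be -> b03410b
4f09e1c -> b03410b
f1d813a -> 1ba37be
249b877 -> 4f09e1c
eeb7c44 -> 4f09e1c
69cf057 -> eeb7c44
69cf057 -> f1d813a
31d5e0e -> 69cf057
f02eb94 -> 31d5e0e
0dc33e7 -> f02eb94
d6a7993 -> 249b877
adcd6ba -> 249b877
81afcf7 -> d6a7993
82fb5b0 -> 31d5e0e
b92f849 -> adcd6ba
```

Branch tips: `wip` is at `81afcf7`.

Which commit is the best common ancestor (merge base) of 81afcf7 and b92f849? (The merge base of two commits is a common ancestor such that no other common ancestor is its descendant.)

Ancestors of 81afcf7: {249b877, 4f09e1c, 81afcf7, b03410b, d6a7993}.
Ancestors of b92f849: {249b877, 4f09e1c, adcd6ba, b03410b, b92f849}.
Common ancestors: {249b877, 4f09e1c, b03410b}.
Among these, 249b877 is not an ancestor of any other common ancestor — it is the merge base.

249b877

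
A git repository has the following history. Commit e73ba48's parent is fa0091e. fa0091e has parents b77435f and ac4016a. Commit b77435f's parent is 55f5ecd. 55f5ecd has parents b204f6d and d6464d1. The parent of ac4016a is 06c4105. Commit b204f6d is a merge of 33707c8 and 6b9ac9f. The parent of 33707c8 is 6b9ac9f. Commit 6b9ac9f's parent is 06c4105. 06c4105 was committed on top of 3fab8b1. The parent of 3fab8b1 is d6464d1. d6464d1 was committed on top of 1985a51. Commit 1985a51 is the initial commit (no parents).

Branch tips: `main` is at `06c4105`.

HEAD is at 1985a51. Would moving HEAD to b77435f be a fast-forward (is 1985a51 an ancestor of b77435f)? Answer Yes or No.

A fast-forward from 1985a51 to b77435f is possible iff 1985a51 is an ancestor of b77435f.
Ancestors of b77435f: {06c4105, 1985a51, 33707c8, 3fab8b1, 55f5ecd, 6b9ac9f, b204f6d, b77435f, d6464d1}.
1985a51 is among them, so fast-forward is possible.

Yes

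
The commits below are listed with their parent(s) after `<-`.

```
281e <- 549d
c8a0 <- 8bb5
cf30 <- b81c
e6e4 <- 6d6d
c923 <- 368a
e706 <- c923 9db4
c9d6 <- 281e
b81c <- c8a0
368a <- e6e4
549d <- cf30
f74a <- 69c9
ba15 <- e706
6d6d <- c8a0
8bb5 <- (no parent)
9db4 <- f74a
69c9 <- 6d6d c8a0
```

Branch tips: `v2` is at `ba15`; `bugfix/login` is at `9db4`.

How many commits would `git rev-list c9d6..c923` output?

Reachable from c923: {368a, 6d6d, 8bb5, c8a0, c923, e6e4}.
Reachable from c9d6: {281e, 549d, 8bb5, b81c, c8a0, c9d6, cf30}.
In c923's history but not c9d6's: {368a, 6d6d, c923, e6e4} — 4 commits.

4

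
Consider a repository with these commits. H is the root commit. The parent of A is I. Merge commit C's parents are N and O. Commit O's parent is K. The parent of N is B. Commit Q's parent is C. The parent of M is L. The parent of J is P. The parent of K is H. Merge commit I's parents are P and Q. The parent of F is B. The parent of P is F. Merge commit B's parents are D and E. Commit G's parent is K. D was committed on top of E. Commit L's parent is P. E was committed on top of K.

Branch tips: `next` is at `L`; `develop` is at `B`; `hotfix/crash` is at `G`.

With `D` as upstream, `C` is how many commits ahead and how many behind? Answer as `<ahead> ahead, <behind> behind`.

Reachable from C: {B, C, D, E, H, K, N, O}.
Reachable from D: {D, E, H, K}.
Only in C's history (ahead): {B, C, N, O} — 4.
Only in D's history (behind): {} — 0.

4 ahead, 0 behind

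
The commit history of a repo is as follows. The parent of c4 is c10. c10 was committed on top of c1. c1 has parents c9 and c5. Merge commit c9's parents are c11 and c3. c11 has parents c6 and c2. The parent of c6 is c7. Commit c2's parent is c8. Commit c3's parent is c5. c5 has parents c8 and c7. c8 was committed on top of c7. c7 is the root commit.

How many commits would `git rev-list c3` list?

4

Walking parent pointers from c3: reachable set = {c3, c5, c7, c8}.
That is 4 commits.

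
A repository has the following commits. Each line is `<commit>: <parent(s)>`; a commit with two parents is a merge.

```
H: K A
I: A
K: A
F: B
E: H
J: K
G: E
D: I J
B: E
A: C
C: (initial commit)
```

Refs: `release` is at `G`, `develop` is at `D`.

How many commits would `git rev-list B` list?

6

Walking parent pointers from B: reachable set = {A, B, C, E, H, K}.
That is 6 commits.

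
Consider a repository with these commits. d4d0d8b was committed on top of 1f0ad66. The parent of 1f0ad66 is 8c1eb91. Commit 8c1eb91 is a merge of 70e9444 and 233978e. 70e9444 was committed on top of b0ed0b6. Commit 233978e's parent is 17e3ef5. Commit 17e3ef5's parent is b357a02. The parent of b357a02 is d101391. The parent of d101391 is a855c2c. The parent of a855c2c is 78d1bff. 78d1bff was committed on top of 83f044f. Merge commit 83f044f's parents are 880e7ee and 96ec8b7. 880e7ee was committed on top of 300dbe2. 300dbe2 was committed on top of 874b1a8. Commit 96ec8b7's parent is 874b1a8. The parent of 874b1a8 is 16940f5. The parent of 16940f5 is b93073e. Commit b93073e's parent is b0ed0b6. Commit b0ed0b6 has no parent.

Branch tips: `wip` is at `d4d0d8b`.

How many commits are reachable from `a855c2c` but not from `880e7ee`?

Reachable from a855c2c: {16940f5, 300dbe2, 78d1bff, 83f044f, 874b1a8, 880e7ee, 96ec8b7, a855c2c, b0ed0b6, b93073e}.
Reachable from 880e7ee: {16940f5, 300dbe2, 874b1a8, 880e7ee, b0ed0b6, b93073e}.
In a855c2c's history but not 880e7ee's: {78d1bff, 83f044f, 96ec8b7, a855c2c} — 4 commits.

4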